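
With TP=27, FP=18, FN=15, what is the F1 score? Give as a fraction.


Precision = 27/45 = 3/5. Recall = 27/42 = 9/14. F1 = 2*P*R/(P+R) = 18/29.

18/29


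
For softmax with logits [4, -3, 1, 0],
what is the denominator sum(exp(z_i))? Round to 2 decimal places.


Denom = e^4=54.5982 + e^-3=0.0498 + e^1=2.7183 + e^0=1.0000. Sum = 58.3663, which rounds to 58.37.

58.37


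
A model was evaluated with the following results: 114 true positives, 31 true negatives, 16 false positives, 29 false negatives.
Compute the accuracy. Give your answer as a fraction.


Accuracy = (TP + TN) / (TP + TN + FP + FN) = (114 + 31) / 190 = 29/38.

29/38


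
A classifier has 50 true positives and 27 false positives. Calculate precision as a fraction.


Precision = TP / (TP + FP) = 50 / 77 = 50/77.

50/77


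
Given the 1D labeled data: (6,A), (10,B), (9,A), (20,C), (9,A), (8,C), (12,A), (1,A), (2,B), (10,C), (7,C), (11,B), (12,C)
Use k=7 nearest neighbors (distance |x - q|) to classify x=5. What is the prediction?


Distances: |6-5|=1, |10-5|=5, |9-5|=4, |20-5|=15, |9-5|=4, |8-5|=3, |12-5|=7, |1-5|=4, |2-5|=3, |10-5|=5, |7-5|=2, |11-5|=6, |12-5|=7. 7 nearest: (6,A), (7,C), (2,B), (8,C), (9,A), (9,A), (1,A). Counts: {'A': 4, 'C': 2, 'B': 1}. Majority class: A.

A


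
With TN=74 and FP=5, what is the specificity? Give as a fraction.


Specificity = TN / (TN + FP) = 74 / 79 = 74/79.

74/79


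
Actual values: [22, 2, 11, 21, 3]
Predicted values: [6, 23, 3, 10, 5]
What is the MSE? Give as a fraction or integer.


MSE = (1/5) * ((22-6)^2=256 + (2-23)^2=441 + (11-3)^2=64 + (21-10)^2=121 + (3-5)^2=4). Sum = 886. MSE = 886/5.

886/5


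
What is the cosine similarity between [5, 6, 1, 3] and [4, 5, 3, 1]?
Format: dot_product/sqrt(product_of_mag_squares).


dot = 56. |a|^2 = 71, |b|^2 = 51. cos = 56/sqrt(3621).

56/sqrt(3621)


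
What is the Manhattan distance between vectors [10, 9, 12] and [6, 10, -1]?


d = sum of absolute differences: |10-6|=4 + |9-10|=1 + |12--1|=13 = 18.

18


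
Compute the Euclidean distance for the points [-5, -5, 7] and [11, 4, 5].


d = sqrt(sum of squared differences). (-5-11)^2=256, (-5-4)^2=81, (7-5)^2=4. Sum = 341.

sqrt(341)


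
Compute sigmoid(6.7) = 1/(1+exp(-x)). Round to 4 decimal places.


sigma(6.7) = 1/(1+e^(-6.7)) = 1/(1+0.001231) = 1/1.001231 = 0.9988.

0.9988


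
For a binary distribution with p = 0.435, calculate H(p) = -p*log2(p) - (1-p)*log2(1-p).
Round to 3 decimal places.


H = -0.435*log2(0.435) - 0.565*log2(0.565) = 0.988.

0.988


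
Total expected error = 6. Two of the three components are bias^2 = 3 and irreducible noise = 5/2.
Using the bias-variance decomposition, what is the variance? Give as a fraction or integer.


Total error = bias^2 + variance + irreducible noise. So variance = 6 - 3 - 5/2 = 1/2.

1/2


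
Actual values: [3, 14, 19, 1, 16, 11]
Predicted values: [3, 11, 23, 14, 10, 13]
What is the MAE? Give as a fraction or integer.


MAE = (1/6) * (|3-3|=0 + |14-11|=3 + |19-23|=4 + |1-14|=13 + |16-10|=6 + |11-13|=2). Sum = 28. MAE = 14/3.

14/3


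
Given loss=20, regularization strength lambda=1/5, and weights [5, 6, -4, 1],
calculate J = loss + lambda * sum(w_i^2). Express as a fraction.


L2 sq norm = sum(w^2) = 78. J = 20 + 1/5 * 78 = 178/5.

178/5


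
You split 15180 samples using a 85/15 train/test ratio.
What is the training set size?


Test set = 15180 * 15% = 2277. Training set = 15180 - 2277 = 12903.

12903


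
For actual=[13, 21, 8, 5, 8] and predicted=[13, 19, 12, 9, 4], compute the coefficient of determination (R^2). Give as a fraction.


Mean(y) = 11. SS_res = 52. SS_tot = 158. R^2 = 1 - 52/(158) = 53/79.

53/79


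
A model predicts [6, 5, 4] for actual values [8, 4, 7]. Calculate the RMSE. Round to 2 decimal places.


MSE = 4.6667. RMSE = sqrt(4.6667) = 2.16.

2.16


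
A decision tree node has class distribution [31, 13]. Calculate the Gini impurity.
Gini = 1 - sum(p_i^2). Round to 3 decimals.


Total = 44. Proportions: 31/44, 13/44. sum(p_i^2) = 0.5837. Gini = 1 - 0.5837 = 0.4163, which rounds to 0.416.

0.416


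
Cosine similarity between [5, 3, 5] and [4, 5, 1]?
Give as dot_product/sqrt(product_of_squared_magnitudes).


dot = 40. |a|^2 = 59, |b|^2 = 42. cos = 40/sqrt(2478).

40/sqrt(2478)


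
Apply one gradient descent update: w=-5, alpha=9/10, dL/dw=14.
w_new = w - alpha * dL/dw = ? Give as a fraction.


w_new = -5 - 9/10 * 14 = -5 - 63/5 = -88/5.

-88/5


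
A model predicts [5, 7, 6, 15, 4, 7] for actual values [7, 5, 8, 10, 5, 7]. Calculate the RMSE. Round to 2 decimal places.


MSE = 6.3333. RMSE = sqrt(6.3333) = 2.52.

2.52


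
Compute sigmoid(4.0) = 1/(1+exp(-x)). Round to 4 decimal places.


sigma(4.0) = 1/(1+e^(-4.0)) = 1/(1+0.018316) = 1/1.018316 = 0.9820.

0.9820


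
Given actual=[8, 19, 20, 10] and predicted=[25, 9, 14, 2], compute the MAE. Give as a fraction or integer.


MAE = (1/4) * (|8-25|=17 + |19-9|=10 + |20-14|=6 + |10-2|=8). Sum = 41. MAE = 41/4.

41/4


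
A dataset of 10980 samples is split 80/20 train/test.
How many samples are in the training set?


Test set = 10980 * 20% = 2196. Training set = 10980 - 2196 = 8784.

8784


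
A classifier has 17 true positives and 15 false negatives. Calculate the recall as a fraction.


Recall = TP / (TP + FN) = 17 / 32 = 17/32.

17/32


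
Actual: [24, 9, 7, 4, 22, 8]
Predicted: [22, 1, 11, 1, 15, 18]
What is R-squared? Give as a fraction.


Mean(y) = 37/3. SS_res = 242. SS_tot = 1072/3. R^2 = 1 - 242/(1072/3) = 173/536.

173/536


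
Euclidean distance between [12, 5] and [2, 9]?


d = sqrt(sum of squared differences). (12-2)^2=100, (5-9)^2=16. Sum = 116.

sqrt(116)


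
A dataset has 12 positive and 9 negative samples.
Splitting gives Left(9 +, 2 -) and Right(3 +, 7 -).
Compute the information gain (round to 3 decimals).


H(parent) = 0.9852. H(left) = 0.6840, H(right) = 0.8813. Weighted = (11/21)*0.6840 + (10/21)*0.8813 = 0.7780. IG = 0.9852 - 0.7780 = 0.2072, which rounds to 0.207.

0.207


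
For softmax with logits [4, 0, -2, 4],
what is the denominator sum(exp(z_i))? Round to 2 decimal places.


Denom = e^4=54.5982 + e^0=1.0000 + e^-2=0.1353 + e^4=54.5982. Sum = 110.3317, which rounds to 110.33.

110.33


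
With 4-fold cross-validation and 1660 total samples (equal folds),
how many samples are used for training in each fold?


Each validation fold has 1660/4 = 415 samples. Training set = 1660 - 415 = 1245.

1245


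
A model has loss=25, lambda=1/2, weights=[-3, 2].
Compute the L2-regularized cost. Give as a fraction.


L2 sq norm = sum(w^2) = 13. J = 25 + 1/2 * 13 = 63/2.

63/2


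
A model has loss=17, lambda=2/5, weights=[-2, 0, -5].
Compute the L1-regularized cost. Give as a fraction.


L1 norm = sum(|w|) = 7. J = 17 + 2/5 * 7 = 99/5.

99/5


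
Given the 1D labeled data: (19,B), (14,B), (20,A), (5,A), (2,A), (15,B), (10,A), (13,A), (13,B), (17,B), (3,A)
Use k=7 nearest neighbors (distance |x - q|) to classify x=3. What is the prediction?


Distances: |19-3|=16, |14-3|=11, |20-3|=17, |5-3|=2, |2-3|=1, |15-3|=12, |10-3|=7, |13-3|=10, |13-3|=10, |17-3|=14, |3-3|=0. 7 nearest: (3,A), (2,A), (5,A), (10,A), (13,A), (13,B), (14,B). Counts: {'A': 5, 'B': 2}. Majority class: A.

A


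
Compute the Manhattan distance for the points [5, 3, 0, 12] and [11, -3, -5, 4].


d = sum of absolute differences: |5-11|=6 + |3--3|=6 + |0--5|=5 + |12-4|=8 = 25.

25


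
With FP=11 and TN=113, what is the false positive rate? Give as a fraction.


FPR = FP / (FP + TN) = 11 / 124 = 11/124.

11/124


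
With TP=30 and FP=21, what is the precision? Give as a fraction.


Precision = TP / (TP + FP) = 30 / 51 = 10/17.

10/17


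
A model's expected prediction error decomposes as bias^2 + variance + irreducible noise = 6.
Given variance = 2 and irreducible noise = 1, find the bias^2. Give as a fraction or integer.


Total error = bias^2 + variance + irreducible noise. So bias^2 = 6 - 2 - 1 = 3.

3


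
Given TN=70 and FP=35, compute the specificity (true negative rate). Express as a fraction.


Specificity = TN / (TN + FP) = 70 / 105 = 2/3.

2/3


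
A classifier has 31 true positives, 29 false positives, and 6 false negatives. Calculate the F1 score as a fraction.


Precision = 31/60 = 31/60. Recall = 31/37 = 31/37. F1 = 2*P*R/(P+R) = 62/97.

62/97


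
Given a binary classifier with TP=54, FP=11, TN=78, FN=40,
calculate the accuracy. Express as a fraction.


Accuracy = (TP + TN) / (TP + TN + FP + FN) = (54 + 78) / 183 = 44/61.

44/61


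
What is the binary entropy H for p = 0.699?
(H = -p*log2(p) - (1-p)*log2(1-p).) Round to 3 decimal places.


H = -0.699*log2(0.699) - 0.301*log2(0.301) = 0.883.

0.883


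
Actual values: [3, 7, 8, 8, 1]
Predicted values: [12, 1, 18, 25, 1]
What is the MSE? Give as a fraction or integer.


MSE = (1/5) * ((3-12)^2=81 + (7-1)^2=36 + (8-18)^2=100 + (8-25)^2=289 + (1-1)^2=0). Sum = 506. MSE = 506/5.

506/5


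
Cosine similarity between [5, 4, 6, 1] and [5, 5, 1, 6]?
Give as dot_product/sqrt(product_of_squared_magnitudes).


dot = 57. |a|^2 = 78, |b|^2 = 87. cos = 57/sqrt(6786).

57/sqrt(6786)


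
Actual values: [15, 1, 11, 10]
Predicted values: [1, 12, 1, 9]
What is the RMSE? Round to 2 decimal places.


MSE = 104.5000. RMSE = sqrt(104.5000) = 10.22.

10.22


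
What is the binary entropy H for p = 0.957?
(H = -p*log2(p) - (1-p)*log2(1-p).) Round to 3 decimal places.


H = -0.957*log2(0.957) - 0.043*log2(0.043) = 0.256.

0.256


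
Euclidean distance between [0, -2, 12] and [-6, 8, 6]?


d = sqrt(sum of squared differences). (0--6)^2=36, (-2-8)^2=100, (12-6)^2=36. Sum = 172.

sqrt(172)


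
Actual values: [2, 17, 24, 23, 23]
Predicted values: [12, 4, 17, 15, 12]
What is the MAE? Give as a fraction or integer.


MAE = (1/5) * (|2-12|=10 + |17-4|=13 + |24-17|=7 + |23-15|=8 + |23-12|=11). Sum = 49. MAE = 49/5.

49/5


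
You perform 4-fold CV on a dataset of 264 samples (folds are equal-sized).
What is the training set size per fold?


Each validation fold has 264/4 = 66 samples. Training set = 264 - 66 = 198.

198


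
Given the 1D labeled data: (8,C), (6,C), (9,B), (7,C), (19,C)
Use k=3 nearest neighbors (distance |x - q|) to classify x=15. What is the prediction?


Distances: |8-15|=7, |6-15|=9, |9-15|=6, |7-15|=8, |19-15|=4. 3 nearest: (19,C), (9,B), (8,C). Counts: {'C': 2, 'B': 1}. Majority class: C.

C


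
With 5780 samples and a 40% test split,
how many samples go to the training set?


Test set = 5780 * 40% = 2312. Training set = 5780 - 2312 = 3468.

3468


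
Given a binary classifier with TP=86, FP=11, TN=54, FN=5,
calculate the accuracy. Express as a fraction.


Accuracy = (TP + TN) / (TP + TN + FP + FN) = (86 + 54) / 156 = 35/39.

35/39


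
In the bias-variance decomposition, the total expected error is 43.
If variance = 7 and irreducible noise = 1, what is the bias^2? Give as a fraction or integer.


Total error = bias^2 + variance + irreducible noise. So bias^2 = 43 - 7 - 1 = 35.

35


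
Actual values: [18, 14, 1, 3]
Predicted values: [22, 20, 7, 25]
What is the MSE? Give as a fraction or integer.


MSE = (1/4) * ((18-22)^2=16 + (14-20)^2=36 + (1-7)^2=36 + (3-25)^2=484). Sum = 572. MSE = 143.

143


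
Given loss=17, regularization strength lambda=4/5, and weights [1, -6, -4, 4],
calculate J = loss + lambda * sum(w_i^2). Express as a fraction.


L2 sq norm = sum(w^2) = 69. J = 17 + 4/5 * 69 = 361/5.

361/5


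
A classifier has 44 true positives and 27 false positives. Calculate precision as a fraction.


Precision = TP / (TP + FP) = 44 / 71 = 44/71.

44/71


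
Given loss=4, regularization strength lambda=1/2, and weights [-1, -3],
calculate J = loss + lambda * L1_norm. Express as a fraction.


L1 norm = sum(|w|) = 4. J = 4 + 1/2 * 4 = 6.

6


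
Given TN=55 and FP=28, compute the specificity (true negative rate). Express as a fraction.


Specificity = TN / (TN + FP) = 55 / 83 = 55/83.

55/83


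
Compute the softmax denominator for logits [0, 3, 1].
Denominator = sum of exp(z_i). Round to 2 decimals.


Denom = e^0=1.0000 + e^3=20.0855 + e^1=2.7183. Sum = 23.8038, which rounds to 23.80.

23.80


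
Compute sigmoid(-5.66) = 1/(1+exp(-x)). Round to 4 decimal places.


sigma(-5.66) = 1/(1+e^(5.66)) = 1/(1+287.148643) = 1/288.148643 = 0.0035.

0.0035


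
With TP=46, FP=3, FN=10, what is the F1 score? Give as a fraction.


Precision = 46/49 = 46/49. Recall = 46/56 = 23/28. F1 = 2*P*R/(P+R) = 92/105.

92/105


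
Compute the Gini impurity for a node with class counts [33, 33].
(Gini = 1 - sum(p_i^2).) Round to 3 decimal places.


Total = 66. Proportions: 33/66, 33/66. sum(p_i^2) = 0.5000. Gini = 1 - 0.5000 = 0.5000, which rounds to 0.500.

0.500


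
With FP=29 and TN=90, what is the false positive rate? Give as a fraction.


FPR = FP / (FP + TN) = 29 / 119 = 29/119.

29/119


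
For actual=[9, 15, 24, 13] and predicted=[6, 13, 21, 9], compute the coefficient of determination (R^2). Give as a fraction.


Mean(y) = 61/4. SS_res = 38. SS_tot = 483/4. R^2 = 1 - 38/(483/4) = 331/483.

331/483


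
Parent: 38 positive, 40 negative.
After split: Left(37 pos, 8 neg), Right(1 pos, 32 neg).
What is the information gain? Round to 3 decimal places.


H(parent) = 0.9995. H(left) = 0.6752, H(right) = 0.1959. Weighted = (45/78)*0.6752 + (33/78)*0.1959 = 0.4724. IG = 0.9995 - 0.4724 = 0.5271, which rounds to 0.527.

0.527


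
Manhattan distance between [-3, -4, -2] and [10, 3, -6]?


d = sum of absolute differences: |-3-10|=13 + |-4-3|=7 + |-2--6|=4 = 24.

24


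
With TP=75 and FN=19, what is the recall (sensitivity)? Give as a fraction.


Recall = TP / (TP + FN) = 75 / 94 = 75/94.

75/94


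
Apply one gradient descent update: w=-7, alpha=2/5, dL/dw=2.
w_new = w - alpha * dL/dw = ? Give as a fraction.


w_new = -7 - 2/5 * 2 = -7 - 4/5 = -39/5.

-39/5


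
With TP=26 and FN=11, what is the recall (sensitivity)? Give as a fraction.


Recall = TP / (TP + FN) = 26 / 37 = 26/37.

26/37


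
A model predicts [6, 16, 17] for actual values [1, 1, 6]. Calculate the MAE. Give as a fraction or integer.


MAE = (1/3) * (|1-6|=5 + |1-16|=15 + |6-17|=11). Sum = 31. MAE = 31/3.

31/3


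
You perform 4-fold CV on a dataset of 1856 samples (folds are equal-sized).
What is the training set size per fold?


Each validation fold has 1856/4 = 464 samples. Training set = 1856 - 464 = 1392.

1392


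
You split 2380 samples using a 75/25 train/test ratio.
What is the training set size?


Test set = 2380 * 25% = 595. Training set = 2380 - 595 = 1785.

1785


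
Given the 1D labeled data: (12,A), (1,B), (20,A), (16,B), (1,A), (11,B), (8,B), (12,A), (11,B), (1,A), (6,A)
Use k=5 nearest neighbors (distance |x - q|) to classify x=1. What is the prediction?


Distances: |12-1|=11, |1-1|=0, |20-1|=19, |16-1|=15, |1-1|=0, |11-1|=10, |8-1|=7, |12-1|=11, |11-1|=10, |1-1|=0, |6-1|=5. 5 nearest: (1,A), (1,A), (1,B), (6,A), (8,B). Counts: {'A': 3, 'B': 2}. Majority class: A.

A


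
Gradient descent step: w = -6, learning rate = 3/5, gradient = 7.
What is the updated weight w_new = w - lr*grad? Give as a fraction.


w_new = -6 - 3/5 * 7 = -6 - 21/5 = -51/5.

-51/5


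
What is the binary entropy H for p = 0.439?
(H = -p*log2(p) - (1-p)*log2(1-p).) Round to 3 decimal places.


H = -0.439*log2(0.439) - 0.561*log2(0.561) = 0.989.

0.989


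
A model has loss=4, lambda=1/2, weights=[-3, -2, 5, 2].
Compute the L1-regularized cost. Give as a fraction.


L1 norm = sum(|w|) = 12. J = 4 + 1/2 * 12 = 10.

10


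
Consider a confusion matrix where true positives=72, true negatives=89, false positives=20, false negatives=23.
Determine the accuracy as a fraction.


Accuracy = (TP + TN) / (TP + TN + FP + FN) = (72 + 89) / 204 = 161/204.

161/204


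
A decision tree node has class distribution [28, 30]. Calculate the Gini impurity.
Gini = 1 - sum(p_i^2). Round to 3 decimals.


Total = 58. Proportions: 28/58, 30/58. sum(p_i^2) = 0.5006. Gini = 1 - 0.5006 = 0.4994, which rounds to 0.499.

0.499


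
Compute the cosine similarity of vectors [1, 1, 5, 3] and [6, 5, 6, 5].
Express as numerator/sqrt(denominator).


dot = 56. |a|^2 = 36, |b|^2 = 122. cos = 56/sqrt(4392).

56/sqrt(4392)


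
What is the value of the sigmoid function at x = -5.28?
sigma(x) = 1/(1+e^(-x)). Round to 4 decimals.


sigma(-5.28) = 1/(1+e^(5.28)) = 1/(1+196.369875) = 1/197.369875 = 0.0051.

0.0051


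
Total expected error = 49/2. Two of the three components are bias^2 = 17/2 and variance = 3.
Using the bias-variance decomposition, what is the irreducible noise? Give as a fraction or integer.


Total error = bias^2 + variance + irreducible noise. So irreducible noise = 49/2 - 17/2 - 3 = 13.

13


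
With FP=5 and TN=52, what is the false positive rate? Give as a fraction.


FPR = FP / (FP + TN) = 5 / 57 = 5/57.

5/57


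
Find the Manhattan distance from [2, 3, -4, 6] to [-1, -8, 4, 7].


d = sum of absolute differences: |2--1|=3 + |3--8|=11 + |-4-4|=8 + |6-7|=1 = 23.

23


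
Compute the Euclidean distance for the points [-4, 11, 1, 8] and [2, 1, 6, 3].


d = sqrt(sum of squared differences). (-4-2)^2=36, (11-1)^2=100, (1-6)^2=25, (8-3)^2=25. Sum = 186.

sqrt(186)


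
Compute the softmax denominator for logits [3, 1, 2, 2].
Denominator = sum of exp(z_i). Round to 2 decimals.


Denom = e^3=20.0855 + e^1=2.7183 + e^2=7.3891 + e^2=7.3891. Sum = 37.5820, which rounds to 37.58.

37.58


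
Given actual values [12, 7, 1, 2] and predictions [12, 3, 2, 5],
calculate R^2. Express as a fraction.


Mean(y) = 11/2. SS_res = 26. SS_tot = 77. R^2 = 1 - 26/(77) = 51/77.

51/77


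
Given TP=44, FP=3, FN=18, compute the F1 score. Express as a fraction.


Precision = 44/47 = 44/47. Recall = 44/62 = 22/31. F1 = 2*P*R/(P+R) = 88/109.

88/109


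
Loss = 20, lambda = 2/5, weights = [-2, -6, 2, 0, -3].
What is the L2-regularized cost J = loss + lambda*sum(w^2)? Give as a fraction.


L2 sq norm = sum(w^2) = 53. J = 20 + 2/5 * 53 = 206/5.

206/5


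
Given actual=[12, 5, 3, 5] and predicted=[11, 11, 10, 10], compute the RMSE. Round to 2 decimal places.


MSE = 27.7500. RMSE = sqrt(27.7500) = 5.27.

5.27


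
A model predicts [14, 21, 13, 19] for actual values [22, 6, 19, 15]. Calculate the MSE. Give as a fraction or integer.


MSE = (1/4) * ((22-14)^2=64 + (6-21)^2=225 + (19-13)^2=36 + (15-19)^2=16). Sum = 341. MSE = 341/4.

341/4


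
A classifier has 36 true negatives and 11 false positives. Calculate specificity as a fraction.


Specificity = TN / (TN + FP) = 36 / 47 = 36/47.

36/47


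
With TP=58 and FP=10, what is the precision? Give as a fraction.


Precision = TP / (TP + FP) = 58 / 68 = 29/34.

29/34


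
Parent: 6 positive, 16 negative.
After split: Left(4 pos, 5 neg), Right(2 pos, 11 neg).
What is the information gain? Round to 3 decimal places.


H(parent) = 0.8454. H(left) = 0.9911, H(right) = 0.6194. Weighted = (9/22)*0.9911 + (13/22)*0.6194 = 0.7715. IG = 0.8454 - 0.7715 = 0.0739, which rounds to 0.074.

0.074


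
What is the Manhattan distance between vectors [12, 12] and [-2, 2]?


d = sum of absolute differences: |12--2|=14 + |12-2|=10 = 24.

24


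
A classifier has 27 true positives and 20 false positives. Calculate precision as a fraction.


Precision = TP / (TP + FP) = 27 / 47 = 27/47.

27/47


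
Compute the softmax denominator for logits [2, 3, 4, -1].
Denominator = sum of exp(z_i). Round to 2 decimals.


Denom = e^2=7.3891 + e^3=20.0855 + e^4=54.5982 + e^-1=0.3679. Sum = 82.4407, which rounds to 82.44.

82.44


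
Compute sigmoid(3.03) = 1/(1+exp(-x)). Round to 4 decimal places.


sigma(3.03) = 1/(1+e^(-3.03)) = 1/(1+0.048316) = 1/1.048316 = 0.9539.

0.9539


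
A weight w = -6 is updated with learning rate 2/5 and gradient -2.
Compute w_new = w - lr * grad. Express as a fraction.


w_new = -6 - 2/5 * -2 = -6 - -4/5 = -26/5.

-26/5


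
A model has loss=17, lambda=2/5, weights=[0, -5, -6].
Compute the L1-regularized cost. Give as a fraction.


L1 norm = sum(|w|) = 11. J = 17 + 2/5 * 11 = 107/5.

107/5


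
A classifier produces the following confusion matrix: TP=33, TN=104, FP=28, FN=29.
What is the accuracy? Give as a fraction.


Accuracy = (TP + TN) / (TP + TN + FP + FN) = (33 + 104) / 194 = 137/194.

137/194


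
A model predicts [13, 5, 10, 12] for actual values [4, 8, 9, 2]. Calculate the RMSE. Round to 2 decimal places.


MSE = 47.7500. RMSE = sqrt(47.7500) = 6.91.

6.91


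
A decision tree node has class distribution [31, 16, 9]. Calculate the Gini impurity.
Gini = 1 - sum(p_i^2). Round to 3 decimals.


Total = 56. Proportions: 31/56, 16/56, 9/56. sum(p_i^2) = 0.4139. Gini = 1 - 0.4139 = 0.5861, which rounds to 0.586.

0.586


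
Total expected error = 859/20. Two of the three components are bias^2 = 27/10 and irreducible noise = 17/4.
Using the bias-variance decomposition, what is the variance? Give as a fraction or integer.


Total error = bias^2 + variance + irreducible noise. So variance = 859/20 - 27/10 - 17/4 = 36.

36


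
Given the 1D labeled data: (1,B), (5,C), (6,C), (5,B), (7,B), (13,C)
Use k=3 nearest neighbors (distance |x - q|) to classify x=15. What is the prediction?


Distances: |1-15|=14, |5-15|=10, |6-15|=9, |5-15|=10, |7-15|=8, |13-15|=2. 3 nearest: (13,C), (7,B), (6,C). Counts: {'C': 2, 'B': 1}. Majority class: C.

C


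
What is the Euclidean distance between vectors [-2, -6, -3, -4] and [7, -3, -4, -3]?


d = sqrt(sum of squared differences). (-2-7)^2=81, (-6--3)^2=9, (-3--4)^2=1, (-4--3)^2=1. Sum = 92.

sqrt(92)


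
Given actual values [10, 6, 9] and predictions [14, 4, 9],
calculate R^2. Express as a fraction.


Mean(y) = 25/3. SS_res = 20. SS_tot = 26/3. R^2 = 1 - 20/(26/3) = -17/13.

-17/13


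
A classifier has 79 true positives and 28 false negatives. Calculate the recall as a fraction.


Recall = TP / (TP + FN) = 79 / 107 = 79/107.

79/107


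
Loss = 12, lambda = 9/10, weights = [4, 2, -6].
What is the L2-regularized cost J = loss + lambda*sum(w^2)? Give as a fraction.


L2 sq norm = sum(w^2) = 56. J = 12 + 9/10 * 56 = 312/5.

312/5


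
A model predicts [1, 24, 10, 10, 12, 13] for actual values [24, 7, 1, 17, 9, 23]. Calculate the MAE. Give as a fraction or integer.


MAE = (1/6) * (|24-1|=23 + |7-24|=17 + |1-10|=9 + |17-10|=7 + |9-12|=3 + |23-13|=10). Sum = 69. MAE = 23/2.

23/2


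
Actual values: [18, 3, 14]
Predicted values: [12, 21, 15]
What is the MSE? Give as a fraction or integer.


MSE = (1/3) * ((18-12)^2=36 + (3-21)^2=324 + (14-15)^2=1). Sum = 361. MSE = 361/3.

361/3


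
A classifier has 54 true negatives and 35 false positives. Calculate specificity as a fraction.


Specificity = TN / (TN + FP) = 54 / 89 = 54/89.

54/89


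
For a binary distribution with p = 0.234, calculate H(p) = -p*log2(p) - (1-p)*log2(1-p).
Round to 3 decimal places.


H = -0.234*log2(0.234) - 0.766*log2(0.766) = 0.785.

0.785


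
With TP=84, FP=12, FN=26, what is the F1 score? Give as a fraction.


Precision = 84/96 = 7/8. Recall = 84/110 = 42/55. F1 = 2*P*R/(P+R) = 84/103.

84/103


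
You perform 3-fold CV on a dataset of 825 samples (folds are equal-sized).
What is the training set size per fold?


Each validation fold has 825/3 = 275 samples. Training set = 825 - 275 = 550.

550


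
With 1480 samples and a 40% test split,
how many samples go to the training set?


Test set = 1480 * 40% = 592. Training set = 1480 - 592 = 888.

888


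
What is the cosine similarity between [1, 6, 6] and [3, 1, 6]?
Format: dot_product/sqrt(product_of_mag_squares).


dot = 45. |a|^2 = 73, |b|^2 = 46. cos = 45/sqrt(3358).

45/sqrt(3358)


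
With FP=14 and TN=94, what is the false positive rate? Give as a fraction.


FPR = FP / (FP + TN) = 14 / 108 = 7/54.

7/54


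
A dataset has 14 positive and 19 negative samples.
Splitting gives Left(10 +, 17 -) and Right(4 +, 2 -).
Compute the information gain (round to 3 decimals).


H(parent) = 0.9834. H(left) = 0.9510, H(right) = 0.9183. Weighted = (27/33)*0.9510 + (6/33)*0.9183 = 0.9451. IG = 0.9834 - 0.9451 = 0.0383, which rounds to 0.038.

0.038


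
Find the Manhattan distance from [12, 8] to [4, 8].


d = sum of absolute differences: |12-4|=8 + |8-8|=0 = 8.

8


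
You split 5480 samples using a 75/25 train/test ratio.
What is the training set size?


Test set = 5480 * 25% = 1370. Training set = 5480 - 1370 = 4110.

4110


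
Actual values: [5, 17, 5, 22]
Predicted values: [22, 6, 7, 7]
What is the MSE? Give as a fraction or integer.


MSE = (1/4) * ((5-22)^2=289 + (17-6)^2=121 + (5-7)^2=4 + (22-7)^2=225). Sum = 639. MSE = 639/4.

639/4


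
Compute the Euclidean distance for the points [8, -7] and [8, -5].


d = sqrt(sum of squared differences). (8-8)^2=0, (-7--5)^2=4. Sum = 4.

2


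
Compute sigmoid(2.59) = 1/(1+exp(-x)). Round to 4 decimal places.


sigma(2.59) = 1/(1+e^(-2.59)) = 1/(1+0.075020) = 1/1.075020 = 0.9302.

0.9302


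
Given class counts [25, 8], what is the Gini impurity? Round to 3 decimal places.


Total = 33. Proportions: 25/33, 8/33. sum(p_i^2) = 0.6327. Gini = 1 - 0.6327 = 0.3673, which rounds to 0.367.

0.367


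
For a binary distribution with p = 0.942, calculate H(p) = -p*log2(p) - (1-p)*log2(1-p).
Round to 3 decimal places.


H = -0.942*log2(0.942) - 0.058*log2(0.058) = 0.319.

0.319


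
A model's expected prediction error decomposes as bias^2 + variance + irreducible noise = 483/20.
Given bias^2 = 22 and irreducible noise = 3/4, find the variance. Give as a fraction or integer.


Total error = bias^2 + variance + irreducible noise. So variance = 483/20 - 22 - 3/4 = 7/5.

7/5


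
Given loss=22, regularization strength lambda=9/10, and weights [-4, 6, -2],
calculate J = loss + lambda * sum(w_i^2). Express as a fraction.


L2 sq norm = sum(w^2) = 56. J = 22 + 9/10 * 56 = 362/5.

362/5


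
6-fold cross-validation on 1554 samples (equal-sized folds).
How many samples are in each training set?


Each validation fold has 1554/6 = 259 samples. Training set = 1554 - 259 = 1295.

1295


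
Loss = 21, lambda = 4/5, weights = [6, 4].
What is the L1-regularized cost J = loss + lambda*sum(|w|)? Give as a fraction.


L1 norm = sum(|w|) = 10. J = 21 + 4/5 * 10 = 29.

29


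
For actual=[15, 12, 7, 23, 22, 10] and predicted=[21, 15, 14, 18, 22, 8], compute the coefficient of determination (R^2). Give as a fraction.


Mean(y) = 89/6. SS_res = 123. SS_tot = 1265/6. R^2 = 1 - 123/(1265/6) = 527/1265.

527/1265


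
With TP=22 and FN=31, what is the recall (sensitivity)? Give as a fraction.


Recall = TP / (TP + FN) = 22 / 53 = 22/53.

22/53


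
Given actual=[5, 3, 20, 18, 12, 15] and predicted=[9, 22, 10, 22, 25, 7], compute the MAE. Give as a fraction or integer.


MAE = (1/6) * (|5-9|=4 + |3-22|=19 + |20-10|=10 + |18-22|=4 + |12-25|=13 + |15-7|=8). Sum = 58. MAE = 29/3.

29/3


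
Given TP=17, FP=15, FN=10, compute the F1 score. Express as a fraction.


Precision = 17/32 = 17/32. Recall = 17/27 = 17/27. F1 = 2*P*R/(P+R) = 34/59.

34/59


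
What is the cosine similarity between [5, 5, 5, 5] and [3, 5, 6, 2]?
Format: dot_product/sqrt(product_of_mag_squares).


dot = 80. |a|^2 = 100, |b|^2 = 74. cos = 80/sqrt(7400).

80/sqrt(7400)


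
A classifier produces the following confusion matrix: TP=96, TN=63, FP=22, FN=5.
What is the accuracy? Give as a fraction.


Accuracy = (TP + TN) / (TP + TN + FP + FN) = (96 + 63) / 186 = 53/62.

53/62


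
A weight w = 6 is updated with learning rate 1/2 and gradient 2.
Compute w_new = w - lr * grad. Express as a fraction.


w_new = 6 - 1/2 * 2 = 6 - 1 = 5.

5


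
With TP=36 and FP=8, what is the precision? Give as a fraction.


Precision = TP / (TP + FP) = 36 / 44 = 9/11.

9/11


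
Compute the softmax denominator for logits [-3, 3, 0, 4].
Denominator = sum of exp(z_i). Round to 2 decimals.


Denom = e^-3=0.0498 + e^3=20.0855 + e^0=1.0000 + e^4=54.5982. Sum = 75.7335, which rounds to 75.73.

75.73


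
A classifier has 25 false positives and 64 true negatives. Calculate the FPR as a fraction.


FPR = FP / (FP + TN) = 25 / 89 = 25/89.

25/89


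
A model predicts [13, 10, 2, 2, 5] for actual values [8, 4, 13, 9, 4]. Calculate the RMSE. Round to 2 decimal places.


MSE = 46.4000. RMSE = sqrt(46.4000) = 6.81.

6.81


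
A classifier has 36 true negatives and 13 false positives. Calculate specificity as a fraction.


Specificity = TN / (TN + FP) = 36 / 49 = 36/49.

36/49


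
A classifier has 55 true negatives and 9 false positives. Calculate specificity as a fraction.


Specificity = TN / (TN + FP) = 55 / 64 = 55/64.

55/64


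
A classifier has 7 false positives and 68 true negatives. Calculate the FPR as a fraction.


FPR = FP / (FP + TN) = 7 / 75 = 7/75.

7/75


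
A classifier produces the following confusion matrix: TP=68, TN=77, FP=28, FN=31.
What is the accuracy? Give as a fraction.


Accuracy = (TP + TN) / (TP + TN + FP + FN) = (68 + 77) / 204 = 145/204.

145/204


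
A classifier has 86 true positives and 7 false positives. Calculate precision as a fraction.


Precision = TP / (TP + FP) = 86 / 93 = 86/93.

86/93


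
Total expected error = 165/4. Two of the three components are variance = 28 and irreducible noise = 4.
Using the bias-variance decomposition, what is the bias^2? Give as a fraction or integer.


Total error = bias^2 + variance + irreducible noise. So bias^2 = 165/4 - 28 - 4 = 37/4.

37/4


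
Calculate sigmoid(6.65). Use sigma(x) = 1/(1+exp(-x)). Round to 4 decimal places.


sigma(6.65) = 1/(1+e^(-6.65)) = 1/(1+0.001294) = 1/1.001294 = 0.9987.

0.9987


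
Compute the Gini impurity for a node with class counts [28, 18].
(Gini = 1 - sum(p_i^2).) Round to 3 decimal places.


Total = 46. Proportions: 28/46, 18/46. sum(p_i^2) = 0.5236. Gini = 1 - 0.5236 = 0.4764, which rounds to 0.476.

0.476


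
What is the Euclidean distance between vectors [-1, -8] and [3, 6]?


d = sqrt(sum of squared differences). (-1-3)^2=16, (-8-6)^2=196. Sum = 212.

sqrt(212)


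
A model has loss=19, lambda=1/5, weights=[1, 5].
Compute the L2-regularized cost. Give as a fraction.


L2 sq norm = sum(w^2) = 26. J = 19 + 1/5 * 26 = 121/5.

121/5


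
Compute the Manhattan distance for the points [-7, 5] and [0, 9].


d = sum of absolute differences: |-7-0|=7 + |5-9|=4 = 11.

11


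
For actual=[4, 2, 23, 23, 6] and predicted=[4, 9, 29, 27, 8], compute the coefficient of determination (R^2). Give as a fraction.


Mean(y) = 58/5. SS_res = 105. SS_tot = 2206/5. R^2 = 1 - 105/(2206/5) = 1681/2206.

1681/2206


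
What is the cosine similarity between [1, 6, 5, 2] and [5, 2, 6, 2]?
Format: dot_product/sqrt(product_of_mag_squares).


dot = 51. |a|^2 = 66, |b|^2 = 69. cos = 51/sqrt(4554).

51/sqrt(4554)


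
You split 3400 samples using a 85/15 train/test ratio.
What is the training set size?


Test set = 3400 * 15% = 510. Training set = 3400 - 510 = 2890.

2890


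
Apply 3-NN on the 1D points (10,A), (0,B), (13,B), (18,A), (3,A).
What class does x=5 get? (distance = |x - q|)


Distances: |10-5|=5, |0-5|=5, |13-5|=8, |18-5|=13, |3-5|=2. 3 nearest: (3,A), (10,A), (0,B). Counts: {'A': 2, 'B': 1}. Majority class: A.

A


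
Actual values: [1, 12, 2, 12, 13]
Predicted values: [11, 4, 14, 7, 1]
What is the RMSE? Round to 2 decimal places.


MSE = 95.4000. RMSE = sqrt(95.4000) = 9.77.

9.77


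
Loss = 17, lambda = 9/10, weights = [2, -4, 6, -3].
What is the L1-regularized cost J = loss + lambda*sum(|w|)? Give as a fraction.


L1 norm = sum(|w|) = 15. J = 17 + 9/10 * 15 = 61/2.

61/2


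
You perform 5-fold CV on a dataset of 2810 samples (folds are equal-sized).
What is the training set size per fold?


Each validation fold has 2810/5 = 562 samples. Training set = 2810 - 562 = 2248.

2248


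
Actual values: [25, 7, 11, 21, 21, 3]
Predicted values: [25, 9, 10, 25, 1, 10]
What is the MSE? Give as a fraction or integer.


MSE = (1/6) * ((25-25)^2=0 + (7-9)^2=4 + (11-10)^2=1 + (21-25)^2=16 + (21-1)^2=400 + (3-10)^2=49). Sum = 470. MSE = 235/3.

235/3


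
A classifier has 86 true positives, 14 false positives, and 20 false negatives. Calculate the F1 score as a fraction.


Precision = 86/100 = 43/50. Recall = 86/106 = 43/53. F1 = 2*P*R/(P+R) = 86/103.

86/103


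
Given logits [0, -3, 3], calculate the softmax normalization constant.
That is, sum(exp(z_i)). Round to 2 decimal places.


Denom = e^0=1.0000 + e^-3=0.0498 + e^3=20.0855. Sum = 21.1353, which rounds to 21.14.

21.14


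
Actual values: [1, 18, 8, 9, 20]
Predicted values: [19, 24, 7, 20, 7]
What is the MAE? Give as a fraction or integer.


MAE = (1/5) * (|1-19|=18 + |18-24|=6 + |8-7|=1 + |9-20|=11 + |20-7|=13). Sum = 49. MAE = 49/5.

49/5


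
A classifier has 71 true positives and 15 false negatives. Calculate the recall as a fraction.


Recall = TP / (TP + FN) = 71 / 86 = 71/86.

71/86


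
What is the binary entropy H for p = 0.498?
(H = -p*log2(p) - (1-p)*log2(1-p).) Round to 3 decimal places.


H = -0.498*log2(0.498) - 0.502*log2(0.502) = 1.000.

1.000


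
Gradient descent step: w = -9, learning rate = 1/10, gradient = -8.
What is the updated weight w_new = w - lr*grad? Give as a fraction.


w_new = -9 - 1/10 * -8 = -9 - -4/5 = -41/5.

-41/5


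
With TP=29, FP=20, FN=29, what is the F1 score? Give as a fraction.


Precision = 29/49 = 29/49. Recall = 29/58 = 1/2. F1 = 2*P*R/(P+R) = 58/107.

58/107


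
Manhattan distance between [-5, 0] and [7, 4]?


d = sum of absolute differences: |-5-7|=12 + |0-4|=4 = 16.

16


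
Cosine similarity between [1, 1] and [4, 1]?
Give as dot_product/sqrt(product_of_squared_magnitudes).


dot = 5. |a|^2 = 2, |b|^2 = 17. cos = 5/sqrt(34).

5/sqrt(34)


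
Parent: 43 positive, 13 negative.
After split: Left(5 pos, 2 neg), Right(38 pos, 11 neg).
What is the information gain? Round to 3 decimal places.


H(parent) = 0.7817. H(left) = 0.8631, H(right) = 0.7683. Weighted = (7/56)*0.8631 + (49/56)*0.7683 = 0.7802. IG = 0.7817 - 0.7802 = 0.0015, which rounds to 0.002.

0.002


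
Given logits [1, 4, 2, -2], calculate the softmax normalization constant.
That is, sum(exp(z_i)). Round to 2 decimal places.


Denom = e^1=2.7183 + e^4=54.5982 + e^2=7.3891 + e^-2=0.1353. Sum = 64.8409, which rounds to 64.84.

64.84


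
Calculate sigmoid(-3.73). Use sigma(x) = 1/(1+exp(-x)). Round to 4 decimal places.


sigma(-3.73) = 1/(1+e^(3.73)) = 1/(1+41.679108) = 1/42.679108 = 0.0234.

0.0234


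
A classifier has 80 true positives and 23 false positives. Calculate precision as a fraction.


Precision = TP / (TP + FP) = 80 / 103 = 80/103.

80/103


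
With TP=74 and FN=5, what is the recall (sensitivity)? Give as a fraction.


Recall = TP / (TP + FN) = 74 / 79 = 74/79.

74/79


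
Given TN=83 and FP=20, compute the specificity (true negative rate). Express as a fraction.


Specificity = TN / (TN + FP) = 83 / 103 = 83/103.

83/103


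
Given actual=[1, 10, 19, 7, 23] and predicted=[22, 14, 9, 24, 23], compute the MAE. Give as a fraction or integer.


MAE = (1/5) * (|1-22|=21 + |10-14|=4 + |19-9|=10 + |7-24|=17 + |23-23|=0). Sum = 52. MAE = 52/5.

52/5


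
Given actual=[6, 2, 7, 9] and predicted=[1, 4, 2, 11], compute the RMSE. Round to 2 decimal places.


MSE = 14.5000. RMSE = sqrt(14.5000) = 3.81.

3.81


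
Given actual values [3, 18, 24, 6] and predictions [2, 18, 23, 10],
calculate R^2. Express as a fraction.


Mean(y) = 51/4. SS_res = 18. SS_tot = 1179/4. R^2 = 1 - 18/(1179/4) = 123/131.

123/131


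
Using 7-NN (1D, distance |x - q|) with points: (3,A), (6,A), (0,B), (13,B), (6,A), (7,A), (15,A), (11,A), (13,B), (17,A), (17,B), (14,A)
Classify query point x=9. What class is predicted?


Distances: |3-9|=6, |6-9|=3, |0-9|=9, |13-9|=4, |6-9|=3, |7-9|=2, |15-9|=6, |11-9|=2, |13-9|=4, |17-9|=8, |17-9|=8, |14-9|=5. 7 nearest: (7,A), (11,A), (6,A), (6,A), (13,B), (13,B), (14,A). Counts: {'A': 5, 'B': 2}. Majority class: A.

A


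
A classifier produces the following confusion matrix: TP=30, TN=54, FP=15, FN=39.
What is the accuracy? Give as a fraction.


Accuracy = (TP + TN) / (TP + TN + FP + FN) = (30 + 54) / 138 = 14/23.

14/23


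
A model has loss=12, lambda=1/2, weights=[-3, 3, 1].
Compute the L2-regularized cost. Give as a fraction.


L2 sq norm = sum(w^2) = 19. J = 12 + 1/2 * 19 = 43/2.

43/2


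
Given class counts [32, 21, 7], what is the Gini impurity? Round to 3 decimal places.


Total = 60. Proportions: 32/60, 21/60, 7/60. sum(p_i^2) = 0.4206. Gini = 1 - 0.4206 = 0.5794, which rounds to 0.579.

0.579


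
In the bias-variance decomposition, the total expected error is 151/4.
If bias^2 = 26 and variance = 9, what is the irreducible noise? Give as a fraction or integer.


Total error = bias^2 + variance + irreducible noise. So irreducible noise = 151/4 - 26 - 9 = 11/4.

11/4


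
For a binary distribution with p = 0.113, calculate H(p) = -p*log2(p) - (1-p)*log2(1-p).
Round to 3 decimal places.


H = -0.113*log2(0.113) - 0.887*log2(0.887) = 0.509.

0.509


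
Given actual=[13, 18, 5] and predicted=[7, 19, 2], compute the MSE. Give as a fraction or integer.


MSE = (1/3) * ((13-7)^2=36 + (18-19)^2=1 + (5-2)^2=9). Sum = 46. MSE = 46/3.

46/3


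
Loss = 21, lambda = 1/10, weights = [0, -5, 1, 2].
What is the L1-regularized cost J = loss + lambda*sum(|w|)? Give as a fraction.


L1 norm = sum(|w|) = 8. J = 21 + 1/10 * 8 = 109/5.

109/5


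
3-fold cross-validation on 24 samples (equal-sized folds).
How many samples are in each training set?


Each validation fold has 24/3 = 8 samples. Training set = 24 - 8 = 16.

16


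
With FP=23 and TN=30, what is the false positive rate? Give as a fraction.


FPR = FP / (FP + TN) = 23 / 53 = 23/53.

23/53


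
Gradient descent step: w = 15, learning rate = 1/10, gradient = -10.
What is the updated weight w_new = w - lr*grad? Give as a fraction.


w_new = 15 - 1/10 * -10 = 15 - -1 = 16.

16


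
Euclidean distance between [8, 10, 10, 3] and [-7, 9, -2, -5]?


d = sqrt(sum of squared differences). (8--7)^2=225, (10-9)^2=1, (10--2)^2=144, (3--5)^2=64. Sum = 434.

sqrt(434)


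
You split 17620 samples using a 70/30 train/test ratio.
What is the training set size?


Test set = 17620 * 30% = 5286. Training set = 17620 - 5286 = 12334.

12334


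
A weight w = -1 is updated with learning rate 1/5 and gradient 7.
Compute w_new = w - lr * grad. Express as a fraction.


w_new = -1 - 1/5 * 7 = -1 - 7/5 = -12/5.

-12/5


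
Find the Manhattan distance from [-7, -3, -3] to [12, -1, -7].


d = sum of absolute differences: |-7-12|=19 + |-3--1|=2 + |-3--7|=4 = 25.

25


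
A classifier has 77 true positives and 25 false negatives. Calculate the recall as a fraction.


Recall = TP / (TP + FN) = 77 / 102 = 77/102.

77/102


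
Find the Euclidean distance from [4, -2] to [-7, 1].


d = sqrt(sum of squared differences). (4--7)^2=121, (-2-1)^2=9. Sum = 130.

sqrt(130)


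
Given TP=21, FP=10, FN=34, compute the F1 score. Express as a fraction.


Precision = 21/31 = 21/31. Recall = 21/55 = 21/55. F1 = 2*P*R/(P+R) = 21/43.

21/43


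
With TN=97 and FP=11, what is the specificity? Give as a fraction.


Specificity = TN / (TN + FP) = 97 / 108 = 97/108.

97/108
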